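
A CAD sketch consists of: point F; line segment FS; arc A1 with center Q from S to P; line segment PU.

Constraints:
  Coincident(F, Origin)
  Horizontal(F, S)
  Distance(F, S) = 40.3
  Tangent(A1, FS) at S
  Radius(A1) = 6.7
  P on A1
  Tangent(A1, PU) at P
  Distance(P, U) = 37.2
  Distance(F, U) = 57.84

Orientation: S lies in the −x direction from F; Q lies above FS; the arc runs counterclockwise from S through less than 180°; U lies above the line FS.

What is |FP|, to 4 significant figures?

34.42

Checks: |QP| = 6.700 ✓; ∠(QP, PU) = 90.00° ✓; |PU| = 37.20 ✓; |FU| = 57.84 ✓.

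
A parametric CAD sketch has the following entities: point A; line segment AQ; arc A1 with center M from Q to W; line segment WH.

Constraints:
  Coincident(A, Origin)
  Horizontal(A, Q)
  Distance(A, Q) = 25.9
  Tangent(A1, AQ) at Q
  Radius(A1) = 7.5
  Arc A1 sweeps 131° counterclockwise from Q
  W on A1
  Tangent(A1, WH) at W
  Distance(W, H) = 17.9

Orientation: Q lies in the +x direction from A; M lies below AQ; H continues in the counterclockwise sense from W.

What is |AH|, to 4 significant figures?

41.17

A is at the origin; AQ is horizontal with |AQ| = 25.9 and Q on the +x side, so Q = (25.90, 0.000). Since A1 is tangent to AQ there, MQ ⟂ AQ, so M = Q + (0, -7.5) = (25.90, -7.500). On A1, Q sits at bearing 90° from M; a 131° counterclockwise sweep puts W at bearing 221°, so W = M + 7.5·(cos 221°, sin 221°) = (20.24, -12.42). Tangency of A1 to WH means the radius MW is perpendicular to WH, so WH runs along (−sin 221°, cos 221°); with |WH| = 17.9, H = (31.98, -25.93). Then |AH| = |H − A| = 41.17.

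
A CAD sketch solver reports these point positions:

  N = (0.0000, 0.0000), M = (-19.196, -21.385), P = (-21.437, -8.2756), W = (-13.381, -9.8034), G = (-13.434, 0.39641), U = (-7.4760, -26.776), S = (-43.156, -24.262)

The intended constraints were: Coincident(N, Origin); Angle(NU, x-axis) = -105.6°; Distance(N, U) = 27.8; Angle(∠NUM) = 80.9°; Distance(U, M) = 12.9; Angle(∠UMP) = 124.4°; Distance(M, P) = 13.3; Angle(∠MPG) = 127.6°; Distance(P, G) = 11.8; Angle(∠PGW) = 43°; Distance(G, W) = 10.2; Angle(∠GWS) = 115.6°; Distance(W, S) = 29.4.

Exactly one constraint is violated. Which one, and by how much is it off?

Distance(W, S) = 29.4 — off by 3.70.

N = (0.00, 0.00) ✓; NU at -105.6° ✓; |NU| = 27.80 ✓; ∠NUM = 80.90° ✓; |UM| = 12.90 ✓; ∠UMP = 124.4° ✓; |MP| = 13.30 ✓; ∠MPG = 127.6° ✓; |PG| = 11.80 ✓; ∠PGW = 43.00° ✓; |GW| = 10.20 ✓; ∠GWS = 115.6° ✓; |WS| = 33.10 ✗.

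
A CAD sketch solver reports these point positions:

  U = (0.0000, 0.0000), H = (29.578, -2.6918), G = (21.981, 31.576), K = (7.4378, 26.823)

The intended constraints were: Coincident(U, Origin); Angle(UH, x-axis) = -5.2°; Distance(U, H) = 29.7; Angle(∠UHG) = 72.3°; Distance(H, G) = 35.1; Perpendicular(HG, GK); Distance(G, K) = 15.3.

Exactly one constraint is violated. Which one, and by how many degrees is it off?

Perpendicular(HG, GK) — off by 5.60°.

U = (0.00, 0.00) ✓; UH at -5.200° ✓; |UH| = 29.70 ✓; ∠UHG = 72.30° ✓; |HG| = 35.10 ✓; ∠(HG, GK) = 95.60° ✗; |GK| = 15.30 ✓.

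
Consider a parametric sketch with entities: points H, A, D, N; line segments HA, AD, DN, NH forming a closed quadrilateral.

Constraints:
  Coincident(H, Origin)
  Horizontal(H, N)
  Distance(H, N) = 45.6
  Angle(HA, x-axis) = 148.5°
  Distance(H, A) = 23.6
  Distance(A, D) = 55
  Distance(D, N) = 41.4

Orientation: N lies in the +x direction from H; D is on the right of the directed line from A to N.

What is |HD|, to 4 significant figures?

33.22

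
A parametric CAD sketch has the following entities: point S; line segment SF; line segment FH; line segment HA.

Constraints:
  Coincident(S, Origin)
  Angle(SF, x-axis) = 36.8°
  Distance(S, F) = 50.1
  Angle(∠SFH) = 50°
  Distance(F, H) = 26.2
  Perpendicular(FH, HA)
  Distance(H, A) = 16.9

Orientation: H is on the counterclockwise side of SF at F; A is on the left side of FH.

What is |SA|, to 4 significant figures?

22.30

S is at the origin; SF runs at 36.8° with length 50.1, so F = 50.1·(cos 36.8°, sin 36.8°) = (40.12, 30.01). ∠SFH = 50.0°, so FH runs at 36.8° + (180° − 50.0°) = 166.8° from the x-axis; with |FH| = 26.2, H = F + 26.2·(cos 166.8°, sin 166.8°) = (14.61, 35.99). FH is perpendicular to HA; with |HA| = 16.9 on the left of FH, A = H + 16.9·(-0.2284, -0.9736) = (10.75, 19.54). Then |SA| = |A − S| = 22.30.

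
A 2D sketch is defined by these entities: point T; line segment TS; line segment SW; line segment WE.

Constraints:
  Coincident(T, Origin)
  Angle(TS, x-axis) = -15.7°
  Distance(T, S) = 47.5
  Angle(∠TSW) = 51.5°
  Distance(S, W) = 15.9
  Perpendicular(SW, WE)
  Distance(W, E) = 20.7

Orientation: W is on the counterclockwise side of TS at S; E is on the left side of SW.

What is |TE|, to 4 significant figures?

21.41

T is at the origin; TS runs at -15.7° with length 47.5, so S = 47.5·(cos -15.7°, sin -15.7°) = (45.73, -12.85). ∠TSW = 51.5°, so SW runs at -15.7° + (180° − 51.5°) = 112.8° from the x-axis; with |SW| = 15.9, W = S + 15.9·(cos 112.8°, sin 112.8°) = (39.57, 1.804). SW ⟂ WE; with |WE| = 20.7 on the left of SW, E = W + 20.7·(-0.9219, -0.3875) = (20.48, -6.217). Then |TE| = |E − T| = 21.41.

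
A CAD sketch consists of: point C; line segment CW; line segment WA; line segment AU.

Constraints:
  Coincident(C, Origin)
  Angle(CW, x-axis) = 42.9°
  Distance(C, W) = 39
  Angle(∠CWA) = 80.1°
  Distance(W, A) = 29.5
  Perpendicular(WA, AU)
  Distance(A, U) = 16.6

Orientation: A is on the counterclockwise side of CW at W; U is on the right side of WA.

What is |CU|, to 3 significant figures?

59.6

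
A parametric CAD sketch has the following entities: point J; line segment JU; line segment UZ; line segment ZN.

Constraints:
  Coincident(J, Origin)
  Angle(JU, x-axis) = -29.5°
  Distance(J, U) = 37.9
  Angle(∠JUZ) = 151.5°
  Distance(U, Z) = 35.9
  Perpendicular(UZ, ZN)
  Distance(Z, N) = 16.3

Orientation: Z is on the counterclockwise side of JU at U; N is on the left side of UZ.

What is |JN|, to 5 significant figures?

69.230

J is at the origin; JU runs at -29.5° with length 37.9, so U = 37.9·(cos -29.5°, sin -29.5°) = (32.986, -18.663). ∠JUZ = 151.5°, so UZ runs at -29.5° + (180° − 151.5°) = -1.0000° from the x-axis; with |UZ| = 35.9, Z = U + 35.9·(cos -1.0000°, sin -1.0000°) = (68.881, -19.289). The perpendicularity gives ZN at right angles to UZ; with |ZN| = 16.3 on the left of UZ, N = Z + 16.3·(0.017452, 0.99985) = (69.165, -2.9919). Then |JN| = |N − J| = 69.230.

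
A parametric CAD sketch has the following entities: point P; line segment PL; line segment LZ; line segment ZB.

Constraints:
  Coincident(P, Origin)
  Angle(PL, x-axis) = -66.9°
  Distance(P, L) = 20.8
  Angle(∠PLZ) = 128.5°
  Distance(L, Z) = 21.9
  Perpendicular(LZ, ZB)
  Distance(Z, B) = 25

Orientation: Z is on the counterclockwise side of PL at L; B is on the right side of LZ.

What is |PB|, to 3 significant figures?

54.0

P is at the origin; PL runs at -66.9° with length 20.8, so L = 20.8·(cos -66.9°, sin -66.9°) = (8.16, -19.1). ∠PLZ = 128.5°, so LZ runs at -66.9° + (180° − 128.5°) = -15.4° from the x-axis; with |LZ| = 21.9, Z = L + 21.9·(cos -15.4°, sin -15.4°) = (29.3, -24.9). The perpendicularity gives ZB at right angles to LZ; with |ZB| = 25.0 on the right of LZ, B = Z + 25.0·(-0.266, -0.964) = (22.6, -49.1). Then |PB| = |B − P| = 54.0.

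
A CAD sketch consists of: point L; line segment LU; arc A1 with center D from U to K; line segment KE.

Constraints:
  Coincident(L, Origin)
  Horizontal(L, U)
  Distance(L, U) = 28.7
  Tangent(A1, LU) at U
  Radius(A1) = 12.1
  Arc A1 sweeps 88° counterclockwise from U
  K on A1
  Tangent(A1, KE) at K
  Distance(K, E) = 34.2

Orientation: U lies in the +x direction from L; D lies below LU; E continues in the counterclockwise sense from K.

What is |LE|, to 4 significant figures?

48.38

On A1, U sits at bearing 90° from D; an 88° counterclockwise sweep puts K at bearing 178°, so K = D + 12.1·(cos 178°, sin 178°) = (16.61, -11.68). The tangent condition forces DK to be normal to KE, so KE runs along (−sin 178°, cos 178°); with |KE| = 34.2, E = (15.41, -45.86). Then |LE| = |E − L| = 48.38.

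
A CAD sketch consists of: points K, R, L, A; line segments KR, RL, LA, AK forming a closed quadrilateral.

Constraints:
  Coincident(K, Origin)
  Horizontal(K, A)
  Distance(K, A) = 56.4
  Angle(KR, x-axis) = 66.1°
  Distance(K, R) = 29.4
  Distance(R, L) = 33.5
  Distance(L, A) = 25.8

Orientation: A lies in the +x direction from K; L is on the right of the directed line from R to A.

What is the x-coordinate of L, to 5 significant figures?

30.616

K is at the origin; KA is horizontal with |KA| = 56.4 and A in +x, so A = (56.4, 0). KR runs at 66.1° with |KR| = 29.4, so R = (11.911, 26.879). L is determined by |RL| = 33.5 and |LA| = 25.8 together: it lies at the intersection of circle(R, 33.5) and circle(A, 25.8). With |RA| = 51.978, the foot of the radical line on RA is 30.381 from R and the perpendicular offset is √(33.5² − 30.381²) = 14.114. Taking the right-of-RA solution: L = (30.616, -0.91255).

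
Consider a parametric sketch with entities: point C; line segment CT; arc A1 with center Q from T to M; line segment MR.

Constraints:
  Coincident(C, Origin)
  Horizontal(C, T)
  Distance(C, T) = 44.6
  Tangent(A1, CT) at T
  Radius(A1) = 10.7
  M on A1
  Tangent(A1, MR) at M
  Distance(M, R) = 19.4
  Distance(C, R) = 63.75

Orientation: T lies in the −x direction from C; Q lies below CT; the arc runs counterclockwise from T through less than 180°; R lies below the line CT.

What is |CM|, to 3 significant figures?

56.2

Checks: |QT| = 10.70 ✓; |QM| = 10.70 ✓; ∠(QM, MR) = 90.00° ✓; |MR| = 19.40 ✓; |CR| = 63.75 ✓.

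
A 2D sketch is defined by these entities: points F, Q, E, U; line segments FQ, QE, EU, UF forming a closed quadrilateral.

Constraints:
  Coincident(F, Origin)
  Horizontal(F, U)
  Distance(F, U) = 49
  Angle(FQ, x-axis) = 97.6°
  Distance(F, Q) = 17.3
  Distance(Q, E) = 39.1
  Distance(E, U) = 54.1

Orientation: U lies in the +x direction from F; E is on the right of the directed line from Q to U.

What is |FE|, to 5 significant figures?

21.914

Checks: |QE| = 39.10 ✓; |EU| = 54.10 ✓.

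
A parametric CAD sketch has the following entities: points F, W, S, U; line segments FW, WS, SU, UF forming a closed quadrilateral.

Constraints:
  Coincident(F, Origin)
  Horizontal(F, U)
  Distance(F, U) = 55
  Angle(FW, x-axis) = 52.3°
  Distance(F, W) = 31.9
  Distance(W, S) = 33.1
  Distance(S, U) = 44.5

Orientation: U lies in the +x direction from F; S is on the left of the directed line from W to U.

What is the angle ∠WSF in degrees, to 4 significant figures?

8.965°

F is at the origin; FU is horizontal with |FU| = 55.0 and U in +x, so U = (55.0, 0). FW runs at 52.3° with |FW| = 31.9, so W = (19.51, 25.24). S is determined by |WS| = 33.1 and |SU| = 44.5 together: it lies at the intersection of circle(W, 33.1) and circle(U, 44.5). With |WU| = 43.55, the foot of the radical line on WU is 11.62 from W and the perpendicular offset is √(33.1² − 11.62²) = 30.99. Taking the left-of-WU solution: S = (46.94, 43.76).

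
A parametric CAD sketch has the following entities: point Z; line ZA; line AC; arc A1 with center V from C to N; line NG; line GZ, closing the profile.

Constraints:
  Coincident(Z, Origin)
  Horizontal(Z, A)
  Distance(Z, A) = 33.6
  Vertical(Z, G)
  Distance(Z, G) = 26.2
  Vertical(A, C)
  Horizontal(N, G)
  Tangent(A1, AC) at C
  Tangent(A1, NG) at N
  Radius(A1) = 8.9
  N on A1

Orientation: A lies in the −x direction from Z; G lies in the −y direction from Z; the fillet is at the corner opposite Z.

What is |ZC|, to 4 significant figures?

37.79

Z is at the origin; ZA is horizontal with |ZA| = 33.6 and A on the −x side, so A = (-33.60, 0.000). Z and G share the same x with |ZG| = 26.2 and G on the −y side, so G = (0.000, -26.20). The virtual corner opposite Z is at (-33.60, -26.20). Tangency of A1 to AC means the radius VC is perpendicular to AC and tangency of A1 to NG means the radius VN is perpendicular to NG, with radius 8.9, so the center V sits 8.9 in from both sides at V = (-24.70, -17.30). That places the tangent points at C = (-33.60, -17.30) on AC and N = (-24.70, -26.20) on NG. Then |ZC| = |C − Z| = 37.79.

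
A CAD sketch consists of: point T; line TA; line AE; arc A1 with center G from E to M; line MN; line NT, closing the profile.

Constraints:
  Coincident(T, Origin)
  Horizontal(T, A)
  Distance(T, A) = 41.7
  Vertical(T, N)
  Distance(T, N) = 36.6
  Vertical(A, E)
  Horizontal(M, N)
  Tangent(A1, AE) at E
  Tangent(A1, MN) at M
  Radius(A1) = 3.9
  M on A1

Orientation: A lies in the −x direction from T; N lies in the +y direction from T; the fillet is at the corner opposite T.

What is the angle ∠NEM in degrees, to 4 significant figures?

39.66°

T is at the origin; TA is horizontal with |TA| = 41.7 and A on the −x side, so A = (-41.70, 0.000). TN is vertical with |TN| = 36.6 and N on the +y side, so N = (0.000, 36.60). The virtual corner opposite T is at (-41.70, 36.60). The tangent condition forces GE to be normal to AE and since A1 is tangent to MN there, GM ⟂ MN, with radius 3.9, so the center G sits 3.9 in from both sides at G = (-37.80, 32.70). That places the tangent points at E = (-41.70, 32.70) on AE and M = (-37.80, 36.60) on MN. Then cos ∠NEM = EN·EM / (|EN||EM|), giving 39.66°.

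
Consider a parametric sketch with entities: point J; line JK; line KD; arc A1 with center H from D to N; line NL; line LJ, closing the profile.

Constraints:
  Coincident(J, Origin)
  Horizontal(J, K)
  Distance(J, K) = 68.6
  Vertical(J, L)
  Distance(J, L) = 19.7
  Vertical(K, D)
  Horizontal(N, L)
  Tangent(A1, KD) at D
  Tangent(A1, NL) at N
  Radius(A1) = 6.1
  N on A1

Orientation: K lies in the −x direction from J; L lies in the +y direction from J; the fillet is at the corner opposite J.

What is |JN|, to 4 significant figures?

65.53

The virtual corner opposite J is at (-68.60, 19.70). A1 meets KD tangentially, so HD is at right angles to KD and tangency of A1 to NL means the radius HN is perpendicular to NL, with radius 6.1, so the center H sits 6.1 in from both sides at H = (-62.50, 13.60). That places the tangent points at D = (-68.60, 13.60) on KD and N = (-62.50, 19.70) on NL. Then |JN| = |N − J| = 65.53.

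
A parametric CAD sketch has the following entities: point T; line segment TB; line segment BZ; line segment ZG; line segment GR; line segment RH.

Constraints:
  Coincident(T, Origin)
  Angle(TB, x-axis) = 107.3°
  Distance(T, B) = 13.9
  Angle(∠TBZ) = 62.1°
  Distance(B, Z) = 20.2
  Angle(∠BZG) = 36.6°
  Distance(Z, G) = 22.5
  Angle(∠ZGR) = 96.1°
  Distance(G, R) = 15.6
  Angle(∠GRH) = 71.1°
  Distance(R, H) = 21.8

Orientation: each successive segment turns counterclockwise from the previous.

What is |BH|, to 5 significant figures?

13.387

T is at the origin; TB runs at 107.3° with length 13.9, so B = (-4.1335, 13.271). ∠TBZ = 62.1° gives BZ at -134.80° from the x-axis; with |BZ| = 20.2, Z = (-18.367, -1.0622). ∠BZG = 36.6° gives ZG at 8.6000° from the x-axis; with |ZG| = 22.5, G = (3.8799, 2.3024). ∠ZGR = 96.1° gives GR at 92.500° from the x-axis; with |GR| = 15.6, R = (3.1994, 17.888). ∠GRH = 71.1° gives RH at -158.60° from the x-axis; with |RH| = 21.8, H = (-17.098, 9.9332). Then |BH| = |H − B| = 13.387.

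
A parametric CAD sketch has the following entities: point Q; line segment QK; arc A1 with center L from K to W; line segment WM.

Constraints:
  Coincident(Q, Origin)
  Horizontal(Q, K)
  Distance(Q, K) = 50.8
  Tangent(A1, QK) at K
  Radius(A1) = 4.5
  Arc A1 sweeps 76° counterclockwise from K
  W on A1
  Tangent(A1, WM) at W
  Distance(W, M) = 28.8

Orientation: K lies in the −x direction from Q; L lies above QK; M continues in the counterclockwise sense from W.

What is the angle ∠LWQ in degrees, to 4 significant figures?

170.2°

Q is at the origin; Q and K share the same y with |QK| = 50.8 and K on the −x side, so K = (-50.80, 0.000). The tangent condition forces LK to be normal to QK, so L = K + (0, 4.5) = (-50.80, 4.500). On A1, K sits at bearing -90° from L; a 76° counterclockwise sweep puts W at bearing -14°, so W = L + 4.5·(cos -14°, sin -14°) = (-46.43, 3.411). Then cos ∠LWQ = WL·WQ / (|WL||WQ|), giving 170.2°.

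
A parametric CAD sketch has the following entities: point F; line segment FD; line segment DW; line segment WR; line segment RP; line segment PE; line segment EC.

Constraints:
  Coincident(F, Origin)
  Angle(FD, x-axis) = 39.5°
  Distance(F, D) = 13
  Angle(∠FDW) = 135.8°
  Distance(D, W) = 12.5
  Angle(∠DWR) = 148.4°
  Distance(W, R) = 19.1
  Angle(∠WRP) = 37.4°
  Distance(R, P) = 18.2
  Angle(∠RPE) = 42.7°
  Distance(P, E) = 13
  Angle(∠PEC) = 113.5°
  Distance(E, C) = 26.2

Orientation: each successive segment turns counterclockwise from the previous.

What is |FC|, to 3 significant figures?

53.5

F is at the origin; FD runs at 39.5° with length 13.0, so D = (10.0, 8.27). ∠FDW = 135.8° gives DW at 83.7° from the x-axis; with |DW| = 12.5, W = (11.4, 20.7). ∠DWR = 148.4° gives WR at 115° from the x-axis; with |WR| = 19.1, R = (3.24, 38.0). ∠WRP = 37.4° gives RP at -102° from the x-axis; with |RP| = 18.2, P = (-0.575, 20.2). ∠RPE = 42.7° gives PE at 35.2° from the x-axis; with |PE| = 13.0, E = (10.0, 27.7). ∠PEC = 113.5° gives EC at 102° from the x-axis; with |EC| = 26.2, C = (4.74, 53.3). Then |FC| = |C − F| = 53.5.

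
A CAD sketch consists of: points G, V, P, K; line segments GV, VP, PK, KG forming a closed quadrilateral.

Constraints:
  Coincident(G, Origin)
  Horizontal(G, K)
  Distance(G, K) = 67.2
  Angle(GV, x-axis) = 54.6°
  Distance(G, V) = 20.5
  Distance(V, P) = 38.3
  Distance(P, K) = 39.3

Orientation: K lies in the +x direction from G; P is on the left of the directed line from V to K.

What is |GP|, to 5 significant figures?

57.115

Checks: |VP| = 38.30 ✓; |PK| = 39.30 ✓.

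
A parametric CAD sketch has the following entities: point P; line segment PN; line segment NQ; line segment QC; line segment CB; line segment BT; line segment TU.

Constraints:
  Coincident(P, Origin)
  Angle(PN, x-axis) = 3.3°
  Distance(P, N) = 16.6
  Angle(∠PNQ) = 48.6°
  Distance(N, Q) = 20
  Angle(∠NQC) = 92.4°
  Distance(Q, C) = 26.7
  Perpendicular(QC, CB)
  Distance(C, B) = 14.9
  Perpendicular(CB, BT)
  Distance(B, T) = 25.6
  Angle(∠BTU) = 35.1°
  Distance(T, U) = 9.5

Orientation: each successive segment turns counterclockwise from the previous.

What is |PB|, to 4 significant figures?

15.59

∠NQC = 92.4° gives QC at -137.7° from the x-axis; with |QC| = 26.7, C = (-17.24, -2.798). The perpendicularity gives CB at right angles to QC, so CB runs at -47.70°; with |CB| = 14.9, B = (-7.216, -13.82). Then |PB| = |B − P| = 15.59.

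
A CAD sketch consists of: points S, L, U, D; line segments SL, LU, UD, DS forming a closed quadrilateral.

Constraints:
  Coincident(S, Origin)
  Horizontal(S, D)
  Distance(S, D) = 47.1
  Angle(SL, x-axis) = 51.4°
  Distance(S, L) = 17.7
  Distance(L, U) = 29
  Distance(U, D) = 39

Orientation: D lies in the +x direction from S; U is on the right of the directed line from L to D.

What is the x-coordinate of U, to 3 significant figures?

11.2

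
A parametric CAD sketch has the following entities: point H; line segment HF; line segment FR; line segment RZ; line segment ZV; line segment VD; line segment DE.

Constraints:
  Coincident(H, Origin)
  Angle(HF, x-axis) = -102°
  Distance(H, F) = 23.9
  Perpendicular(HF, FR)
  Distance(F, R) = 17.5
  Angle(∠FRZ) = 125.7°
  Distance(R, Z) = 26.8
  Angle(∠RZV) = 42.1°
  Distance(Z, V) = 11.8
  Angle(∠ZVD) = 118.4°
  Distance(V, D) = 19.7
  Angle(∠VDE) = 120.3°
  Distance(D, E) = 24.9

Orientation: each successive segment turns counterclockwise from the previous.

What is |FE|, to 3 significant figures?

37.7

∠ZVD = 118.4° gives VD at -118° from the x-axis; with |VD| = 19.7, D = (10.9, -26.4). ∠VDE = 120.3° gives DE at -58.5° from the x-axis; with |DE| = 24.9, E = (23.9, -47.6). Then |FE| = |E − F| = 37.7.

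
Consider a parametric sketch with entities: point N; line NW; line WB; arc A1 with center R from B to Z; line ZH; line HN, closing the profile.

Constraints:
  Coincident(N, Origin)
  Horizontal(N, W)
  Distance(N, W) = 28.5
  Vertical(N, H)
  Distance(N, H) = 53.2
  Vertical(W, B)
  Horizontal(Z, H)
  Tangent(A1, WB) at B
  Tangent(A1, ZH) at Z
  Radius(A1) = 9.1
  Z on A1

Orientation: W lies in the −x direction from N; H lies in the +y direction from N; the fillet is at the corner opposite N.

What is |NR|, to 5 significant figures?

48.179

N and H share the same x with |NH| = 53.2 and H on the +y side, so H = (0.0000, 53.200). The virtual corner opposite N is at (-28.500, 53.200). The tangent condition forces RB to be normal to WB and since A1 is tangent to ZH there, RZ ⟂ ZH, with radius 9.1, so the center R sits 9.1 in from both sides at R = (-19.400, 44.100). Then |NR| = |R − N| = 48.179.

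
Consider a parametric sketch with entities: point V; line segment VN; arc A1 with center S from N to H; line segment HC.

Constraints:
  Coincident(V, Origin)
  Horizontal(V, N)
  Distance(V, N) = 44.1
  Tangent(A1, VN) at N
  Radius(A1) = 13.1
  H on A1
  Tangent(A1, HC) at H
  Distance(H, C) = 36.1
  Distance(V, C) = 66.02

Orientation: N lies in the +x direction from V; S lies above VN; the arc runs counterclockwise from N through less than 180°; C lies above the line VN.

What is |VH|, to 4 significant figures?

59.02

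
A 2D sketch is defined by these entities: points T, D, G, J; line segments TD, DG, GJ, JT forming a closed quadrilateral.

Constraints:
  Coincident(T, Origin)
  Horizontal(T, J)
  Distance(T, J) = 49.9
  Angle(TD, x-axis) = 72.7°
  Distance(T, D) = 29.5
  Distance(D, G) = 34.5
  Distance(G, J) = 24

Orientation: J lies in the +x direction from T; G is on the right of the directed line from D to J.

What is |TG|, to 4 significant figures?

26.02

Checks: |DG| = 34.50 ✓; |GJ| = 24.00 ✓.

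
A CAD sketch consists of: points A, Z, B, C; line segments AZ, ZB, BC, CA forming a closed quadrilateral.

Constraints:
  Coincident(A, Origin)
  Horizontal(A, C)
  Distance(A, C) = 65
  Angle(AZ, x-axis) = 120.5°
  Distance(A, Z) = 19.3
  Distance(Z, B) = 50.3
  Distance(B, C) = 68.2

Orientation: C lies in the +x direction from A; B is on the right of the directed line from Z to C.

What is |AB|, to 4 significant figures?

31.91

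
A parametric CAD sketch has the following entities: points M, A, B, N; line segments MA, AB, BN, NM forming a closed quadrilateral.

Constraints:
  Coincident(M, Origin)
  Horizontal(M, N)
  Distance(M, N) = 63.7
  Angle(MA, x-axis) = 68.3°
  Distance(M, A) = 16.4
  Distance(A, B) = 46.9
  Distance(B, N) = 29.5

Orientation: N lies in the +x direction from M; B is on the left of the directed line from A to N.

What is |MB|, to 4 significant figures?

58.08

Checks: |AB| = 46.90 ✓; |BN| = 29.50 ✓.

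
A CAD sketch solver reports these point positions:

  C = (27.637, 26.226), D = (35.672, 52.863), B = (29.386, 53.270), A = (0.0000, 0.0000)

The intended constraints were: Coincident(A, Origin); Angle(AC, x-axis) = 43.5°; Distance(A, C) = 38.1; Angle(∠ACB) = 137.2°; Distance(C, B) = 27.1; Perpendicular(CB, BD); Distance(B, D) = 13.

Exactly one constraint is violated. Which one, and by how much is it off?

Distance(B, D) = 13 — off by 6.70.

A = (0.00, 0.00) ✓; AC at 43.50° ✓; |AC| = 38.10 ✓; ∠ACB = 137.2° ✓; |CB| = 27.10 ✓; ∠(CB, BD) = 90.00° ✓; |BD| = 6.299 ✗.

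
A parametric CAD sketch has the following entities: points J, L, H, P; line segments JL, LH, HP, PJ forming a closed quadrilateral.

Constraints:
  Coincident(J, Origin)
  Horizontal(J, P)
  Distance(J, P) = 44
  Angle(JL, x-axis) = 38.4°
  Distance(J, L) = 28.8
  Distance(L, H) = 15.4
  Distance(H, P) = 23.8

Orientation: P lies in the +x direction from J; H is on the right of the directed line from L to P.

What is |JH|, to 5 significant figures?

20.520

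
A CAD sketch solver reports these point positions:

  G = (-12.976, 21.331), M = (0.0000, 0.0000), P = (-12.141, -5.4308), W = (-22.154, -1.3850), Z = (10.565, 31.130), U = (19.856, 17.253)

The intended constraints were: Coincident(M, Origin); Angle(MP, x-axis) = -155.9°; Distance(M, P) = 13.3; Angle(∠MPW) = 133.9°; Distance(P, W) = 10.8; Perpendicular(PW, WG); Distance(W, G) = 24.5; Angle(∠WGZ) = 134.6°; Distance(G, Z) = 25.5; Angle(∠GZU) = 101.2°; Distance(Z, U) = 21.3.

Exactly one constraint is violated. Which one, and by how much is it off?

Distance(Z, U) = 21.3 — off by 4.60.

M = (0.00, 0.00) ✓; MP at -155.9° ✓; |MP| = 13.30 ✓; ∠MPW = 133.9° ✓; |PW| = 10.80 ✓; ∠(PW, WG) = 90.00° ✓; |WG| = 24.50 ✓; ∠WGZ = 134.6° ✓; |GZ| = 25.50 ✓; ∠GZU = 101.2° ✓; |ZU| = 16.70 ✗.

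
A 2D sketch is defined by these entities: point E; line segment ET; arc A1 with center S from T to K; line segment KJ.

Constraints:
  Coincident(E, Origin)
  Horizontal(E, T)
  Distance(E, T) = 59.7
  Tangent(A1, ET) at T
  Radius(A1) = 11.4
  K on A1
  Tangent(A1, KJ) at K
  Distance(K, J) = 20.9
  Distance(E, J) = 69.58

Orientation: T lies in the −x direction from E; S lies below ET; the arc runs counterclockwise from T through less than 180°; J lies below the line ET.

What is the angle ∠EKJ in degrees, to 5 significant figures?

75.630°

E is at the origin; E and T share the same y with |ET| = 59.7 and T on the −x side, so T = (-59.700, 0.0000). Tangency of A1 to ET means the radius ST is perpendicular to ET, so S = T + (0, -11.4) = (-59.700, -11.400). Since SK ⟂ KJ (tangency), |SJ| = √(11.4² + 20.9²) = 23.807 regardless of where K sits on A1. So J lies on both circle(E, 69.58) and circle(S, 23.807); the below-ET intersection is J = (-60.017, -35.205). K is the foot of the tangent from J: K = (-69.780, -16.725).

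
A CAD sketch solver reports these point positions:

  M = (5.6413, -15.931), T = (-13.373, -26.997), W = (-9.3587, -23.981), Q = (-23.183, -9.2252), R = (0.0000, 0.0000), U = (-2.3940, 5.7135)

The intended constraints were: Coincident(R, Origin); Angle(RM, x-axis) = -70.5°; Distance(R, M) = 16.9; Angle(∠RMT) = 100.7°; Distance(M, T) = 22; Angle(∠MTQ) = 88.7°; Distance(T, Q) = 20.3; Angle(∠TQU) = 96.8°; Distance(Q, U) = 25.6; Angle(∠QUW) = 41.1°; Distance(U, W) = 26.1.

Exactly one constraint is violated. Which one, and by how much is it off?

Distance(U, W) = 26.1 — off by 4.40.

R = (0.00, 0.00) ✓; RM at -70.50° ✓; |RM| = 16.90 ✓; ∠RMT = 100.7° ✓; |MT| = 22.00 ✓; ∠MTQ = 88.70° ✓; |TQ| = 20.30 ✓; ∠TQU = 96.80° ✓; |QU| = 25.60 ✓; ∠QUW = 41.10° ✓; |UW| = 30.50 ✗.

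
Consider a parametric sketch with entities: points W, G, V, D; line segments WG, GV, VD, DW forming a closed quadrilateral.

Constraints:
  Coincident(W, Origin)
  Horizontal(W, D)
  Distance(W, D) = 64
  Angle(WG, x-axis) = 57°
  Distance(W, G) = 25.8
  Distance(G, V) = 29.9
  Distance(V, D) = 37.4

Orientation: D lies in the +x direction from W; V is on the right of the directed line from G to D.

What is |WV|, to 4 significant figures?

27.50

W is at the origin; W and D share the same y with |WD| = 64.0 and D in +x, so D = (64.0, 0). WG runs at 57.0° with |WG| = 25.8, so G = (14.05, 21.64). V is determined by |GV| = 29.9 and |VD| = 37.4 together: it lies at the intersection of circle(G, 29.9) and circle(D, 37.4). With |GD| = 54.43, the foot of the radical line on GD is 22.58 from G and the perpendicular offset is √(29.9² − 22.58²) = 19.60. Taking the right-of-GD solution: V = (26.98, -5.322).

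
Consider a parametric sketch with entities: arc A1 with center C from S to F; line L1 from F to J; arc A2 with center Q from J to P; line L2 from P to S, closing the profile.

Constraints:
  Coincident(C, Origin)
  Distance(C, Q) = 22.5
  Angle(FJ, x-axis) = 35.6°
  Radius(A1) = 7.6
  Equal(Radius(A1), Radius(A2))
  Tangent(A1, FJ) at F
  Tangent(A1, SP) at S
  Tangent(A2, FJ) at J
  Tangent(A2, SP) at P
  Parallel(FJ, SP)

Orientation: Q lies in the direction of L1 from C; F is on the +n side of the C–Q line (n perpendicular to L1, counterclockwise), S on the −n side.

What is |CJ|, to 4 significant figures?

23.75

The slot axis is L1's direction at 35.6°, so u = (cos 35.6°, sin 35.6°) = (0.8131, 0.5821) and n = (−sin 35.6°, cos 35.6°) = (-0.5821, 0.8131). C is at the origin and Q lies 22.5 along u from C, so Q = 22.5·u = (18.29, 13.10). Tangency of A1 to both parallel lines with radius 7.6 puts F and S at C ± 7.6·n: F = (-4.424, 6.180), S = (4.424, -6.180). Equal radii place J and P the same way about Q: J = Q + 7.6·n = (13.87, 19.28), P = Q − 7.6·n = (22.72, 6.918). Then |CJ| = |J − C| = 23.75.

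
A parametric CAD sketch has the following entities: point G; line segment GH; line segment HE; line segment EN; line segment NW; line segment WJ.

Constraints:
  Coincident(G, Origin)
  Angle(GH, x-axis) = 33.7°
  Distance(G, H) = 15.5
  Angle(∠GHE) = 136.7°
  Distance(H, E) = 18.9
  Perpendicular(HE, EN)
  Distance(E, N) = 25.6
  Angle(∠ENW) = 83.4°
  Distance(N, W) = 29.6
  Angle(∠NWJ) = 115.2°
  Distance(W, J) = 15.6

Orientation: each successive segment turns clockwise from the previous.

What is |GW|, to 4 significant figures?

11.59

HE is perpendicular to EN, so EN runs at -99.60°; with |EN| = 25.6, N = (27.26, -19.79). ∠ENW = 83.4° gives NW at 163.8° from the x-axis; with |NW| = 29.6, W = (-1.163, -11.54). Then |GW| = |W − G| = 11.59.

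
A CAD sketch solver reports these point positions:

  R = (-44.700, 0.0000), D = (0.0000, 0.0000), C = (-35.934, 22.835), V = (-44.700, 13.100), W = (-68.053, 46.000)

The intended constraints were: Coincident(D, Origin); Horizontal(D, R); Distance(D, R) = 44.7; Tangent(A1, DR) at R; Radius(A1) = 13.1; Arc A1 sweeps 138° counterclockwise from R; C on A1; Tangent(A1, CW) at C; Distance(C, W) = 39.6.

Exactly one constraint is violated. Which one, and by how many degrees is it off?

Tangent(A1, CW) at C — off by 6.20°.

D = (0.00, 0.00) ✓; D.y = 0.00, R.y = 0.00 ✓; |DR| = 44.70 ✓; ∠(VR, RD) = 90.00° ✓; |VR| = 13.10 ✓; bearing(V→C) − bearing(V→R) = 138.0° ✓; |VC| = 13.10 ✓; ∠(VC, CW) = 83.80° ✗; |CW| = 39.60 ✓.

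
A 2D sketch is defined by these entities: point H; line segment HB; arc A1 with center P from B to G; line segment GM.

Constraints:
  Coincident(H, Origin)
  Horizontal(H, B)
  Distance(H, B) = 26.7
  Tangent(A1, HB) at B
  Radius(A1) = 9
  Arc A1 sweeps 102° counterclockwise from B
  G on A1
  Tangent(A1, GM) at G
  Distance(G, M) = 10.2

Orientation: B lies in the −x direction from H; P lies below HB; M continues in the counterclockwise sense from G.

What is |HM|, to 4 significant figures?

39.36

H is at the origin; H and B share the same y with |HB| = 26.7 and B on the −x side, so B = (-26.70, 0.000). A1 meets HB tangentially, so PB is at right angles to HB, so P = B + (0, -9) = (-26.70, -9.000). On A1, B sits at bearing 90° from P; a 102° counterclockwise sweep puts G at bearing 192°, so G = P + 9.0·(cos 192°, sin 192°) = (-35.50, -10.87). The tangent condition forces PG to be normal to GM, so GM runs along (−sin 192°, cos 192°); with |GM| = 10.2, M = (-33.38, -20.85). Then |HM| = |M − H| = 39.36.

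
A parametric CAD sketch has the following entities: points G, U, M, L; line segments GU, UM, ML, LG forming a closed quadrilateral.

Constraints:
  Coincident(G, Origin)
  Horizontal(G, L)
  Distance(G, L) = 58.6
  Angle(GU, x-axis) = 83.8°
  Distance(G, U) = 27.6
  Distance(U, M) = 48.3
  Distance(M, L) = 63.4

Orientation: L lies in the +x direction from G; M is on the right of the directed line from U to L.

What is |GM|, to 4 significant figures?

20.71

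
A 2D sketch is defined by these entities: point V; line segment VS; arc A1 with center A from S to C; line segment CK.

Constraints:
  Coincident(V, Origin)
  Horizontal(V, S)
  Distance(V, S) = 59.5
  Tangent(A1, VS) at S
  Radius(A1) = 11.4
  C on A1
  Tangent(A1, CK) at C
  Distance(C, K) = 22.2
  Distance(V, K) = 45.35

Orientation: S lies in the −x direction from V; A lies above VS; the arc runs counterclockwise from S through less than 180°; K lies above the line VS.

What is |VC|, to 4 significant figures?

50.07

V is at the origin; VS is horizontal with |VS| = 59.5 and S on the −x side, so S = (-59.50, 0.000). Since A1 is tangent to VS there, AS ⟂ VS, so A = S + (0, 11.4) = (-59.50, 11.40). Since AC ⟂ CK (tangency), |AK| = √(11.4² + 22.2²) = 24.96 regardless of where C sits on A1. So K lies on both circle(V, 45.35) and circle(A, 24.96); the above-VS intersection is K = (-38.21, 24.42). C is the foot of the tangent from K: C = (-49.77, 5.467).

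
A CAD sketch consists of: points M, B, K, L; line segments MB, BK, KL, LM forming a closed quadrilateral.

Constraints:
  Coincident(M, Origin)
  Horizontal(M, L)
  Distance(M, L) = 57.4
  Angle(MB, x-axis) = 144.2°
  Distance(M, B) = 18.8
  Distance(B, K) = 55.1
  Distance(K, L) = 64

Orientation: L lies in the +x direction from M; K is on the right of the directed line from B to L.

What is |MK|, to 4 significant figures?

40.03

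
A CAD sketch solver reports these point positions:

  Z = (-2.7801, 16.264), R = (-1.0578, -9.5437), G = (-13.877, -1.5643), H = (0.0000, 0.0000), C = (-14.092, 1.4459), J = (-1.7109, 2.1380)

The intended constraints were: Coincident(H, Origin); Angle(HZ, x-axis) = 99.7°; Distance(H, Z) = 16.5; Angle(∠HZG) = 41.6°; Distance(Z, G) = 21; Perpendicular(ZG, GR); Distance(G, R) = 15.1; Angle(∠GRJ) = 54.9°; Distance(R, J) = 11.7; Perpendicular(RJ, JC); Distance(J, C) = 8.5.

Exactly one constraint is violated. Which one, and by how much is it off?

Distance(J, C) = 8.5 — off by 3.90.

H = (0.00, 0.00) ✓; HZ at 99.70° ✓; |HZ| = 16.50 ✓; ∠HZG = 41.60° ✓; |ZG| = 21.00 ✓; ∠(ZG, GR) = 90.00° ✓; |GR| = 15.10 ✓; ∠GRJ = 54.90° ✓; |RJ| = 11.70 ✓; ∠(RJ, JC) = 90.00° ✓; |JC| = 12.40 ✗.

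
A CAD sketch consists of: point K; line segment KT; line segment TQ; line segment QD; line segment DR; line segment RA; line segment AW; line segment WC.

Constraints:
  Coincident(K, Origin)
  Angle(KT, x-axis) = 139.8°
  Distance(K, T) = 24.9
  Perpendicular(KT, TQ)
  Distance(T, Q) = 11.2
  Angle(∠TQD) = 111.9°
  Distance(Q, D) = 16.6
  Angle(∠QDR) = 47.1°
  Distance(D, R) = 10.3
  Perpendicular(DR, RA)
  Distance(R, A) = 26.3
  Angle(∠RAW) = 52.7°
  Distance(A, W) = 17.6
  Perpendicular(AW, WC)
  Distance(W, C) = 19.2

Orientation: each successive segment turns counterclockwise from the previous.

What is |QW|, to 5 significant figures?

15.397

The perpendicularity gives RA at right angles to DR, so RA runs at 160.80°; with |RA| = 26.3, A = (-39.930, 11.223). ∠RAW = 52.7° gives AW at -71.900° from the x-axis; with |AW| = 17.6, W = (-34.462, -5.5059). Then |QW| = |W − Q| = 15.397.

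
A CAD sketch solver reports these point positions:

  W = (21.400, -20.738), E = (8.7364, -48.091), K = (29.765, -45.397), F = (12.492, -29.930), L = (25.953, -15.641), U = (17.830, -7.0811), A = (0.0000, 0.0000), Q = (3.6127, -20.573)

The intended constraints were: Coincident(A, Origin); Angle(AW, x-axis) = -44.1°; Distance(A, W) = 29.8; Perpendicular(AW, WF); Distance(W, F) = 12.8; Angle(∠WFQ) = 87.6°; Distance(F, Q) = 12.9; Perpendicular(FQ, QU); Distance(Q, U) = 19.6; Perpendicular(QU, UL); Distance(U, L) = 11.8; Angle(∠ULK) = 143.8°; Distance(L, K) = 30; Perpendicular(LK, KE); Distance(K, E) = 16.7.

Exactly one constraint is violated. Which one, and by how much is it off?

Distance(K, E) = 16.7 — off by 4.50.

A = (0.00, 0.00) ✓; AW at -44.10° ✓; |AW| = 29.80 ✓; ∠(AW, WF) = 90.00° ✓; |WF| = 12.80 ✓; ∠WFQ = 87.60° ✓; |FQ| = 12.90 ✓; ∠(FQ, QU) = 90.00° ✓; |QU| = 19.60 ✓; ∠(QU, UL) = 90.00° ✓; |UL| = 11.80 ✓; ∠ULK = 143.8° ✓; |LK| = 30.00 ✓; ∠(LK, KE) = 90.00° ✓; |KE| = 21.20 ✗.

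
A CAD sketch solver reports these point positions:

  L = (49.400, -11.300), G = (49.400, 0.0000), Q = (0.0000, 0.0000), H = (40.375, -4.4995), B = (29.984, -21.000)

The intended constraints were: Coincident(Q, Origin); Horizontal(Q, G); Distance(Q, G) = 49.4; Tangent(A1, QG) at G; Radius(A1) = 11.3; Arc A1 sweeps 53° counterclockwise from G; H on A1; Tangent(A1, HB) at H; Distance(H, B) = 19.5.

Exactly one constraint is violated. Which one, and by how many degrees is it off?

Tangent(A1, HB) at H — off by 4.80°.

Q = (0.00, 0.00) ✓; Q.y = 0.00, G.y = 0.00 ✓; |QG| = 49.40 ✓; ∠(LG, GQ) = 90.00° ✓; |LG| = 11.30 ✓; bearing(L→H) − bearing(L→G) = 53.00° ✓; |LH| = 11.30 ✓; ∠(LH, HB) = 85.20° ✗; |HB| = 19.50 ✓.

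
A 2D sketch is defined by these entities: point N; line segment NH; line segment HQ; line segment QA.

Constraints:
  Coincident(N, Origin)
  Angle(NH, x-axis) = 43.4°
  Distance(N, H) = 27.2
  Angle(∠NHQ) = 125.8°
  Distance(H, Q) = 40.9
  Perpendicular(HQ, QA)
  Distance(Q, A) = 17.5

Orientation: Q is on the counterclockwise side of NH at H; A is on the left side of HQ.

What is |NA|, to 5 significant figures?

56.994

N is at the origin; NH runs at 43.4° with length 27.2, so H = 27.2·(cos 43.4°, sin 43.4°) = (19.763, 18.689). ∠NHQ = 125.8°, so HQ runs at 43.4° + (180° − 125.8°) = 97.600° from the x-axis; with |HQ| = 40.9, Q = H + 40.9·(cos 97.600°, sin 97.600°) = (14.354, 59.229). HQ is perpendicular to QA; with |QA| = 17.5 on the left of HQ, A = Q + 17.5·(-0.99122, -0.13226) = (-2.9927, 56.915). Then |NA| = |A − N| = 56.994.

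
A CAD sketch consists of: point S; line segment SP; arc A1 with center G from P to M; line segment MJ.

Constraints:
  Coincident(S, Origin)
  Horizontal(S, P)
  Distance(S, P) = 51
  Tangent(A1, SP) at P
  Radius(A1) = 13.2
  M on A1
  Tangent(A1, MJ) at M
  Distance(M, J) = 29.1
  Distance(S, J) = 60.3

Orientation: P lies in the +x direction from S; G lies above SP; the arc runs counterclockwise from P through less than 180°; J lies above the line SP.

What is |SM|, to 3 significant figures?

64.7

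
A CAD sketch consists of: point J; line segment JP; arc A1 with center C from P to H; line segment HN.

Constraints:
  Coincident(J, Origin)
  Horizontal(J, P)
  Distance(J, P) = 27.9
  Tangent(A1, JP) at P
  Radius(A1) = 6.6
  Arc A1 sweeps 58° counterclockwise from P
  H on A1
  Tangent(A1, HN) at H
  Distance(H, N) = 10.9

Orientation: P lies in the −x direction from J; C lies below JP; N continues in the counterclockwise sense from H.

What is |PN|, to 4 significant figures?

16.79

J is at the origin; J and P share the same y with |JP| = 27.9 and P on the −x side, so P = (-27.90, 0.000). A1 meets JP tangentially, so CP is at right angles to JP, so C = P + (0, -6.6) = (-27.90, -6.600). On A1, P sits at bearing 90° from C; a 58° counterclockwise sweep puts H at bearing 148°, so H = C + 6.6·(cos 148°, sin 148°) = (-33.50, -3.103). Tangency of A1 to HN means the radius CH is perpendicular to HN, so HN runs along (−sin 148°, cos 148°); with |HN| = 10.9, N = (-39.27, -12.35). Then |PN| = |N − P| = 16.79.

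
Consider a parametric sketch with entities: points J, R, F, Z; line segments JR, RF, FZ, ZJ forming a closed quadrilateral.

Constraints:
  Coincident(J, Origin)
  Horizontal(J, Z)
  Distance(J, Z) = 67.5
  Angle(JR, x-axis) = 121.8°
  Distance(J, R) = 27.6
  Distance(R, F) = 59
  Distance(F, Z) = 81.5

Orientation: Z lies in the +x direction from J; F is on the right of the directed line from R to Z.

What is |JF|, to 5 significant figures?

35.474

J is at the origin; J and Z share the same y with |JZ| = 67.5 and Z in +x, so Z = (67.5, 0). JR runs at 121.8° with |JR| = 27.6, so R = (-14.544, 23.457). F is determined by |RF| = 59.0 and |FZ| = 81.5 together: it lies at the intersection of circle(R, 59.0) and circle(Z, 81.5). With |RZ| = 85.331, the foot of the radical line on RZ is 24.142 from R and the perpendicular offset is √(59.0² − 24.142²) = 53.834. Taking the right-of-RZ solution: F = (-6.1305, -34.940).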